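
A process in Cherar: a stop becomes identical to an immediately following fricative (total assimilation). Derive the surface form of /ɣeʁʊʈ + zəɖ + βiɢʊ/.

[ɣeʁʊzzəββiɢʊ]

/ʈ/ is the segment targeted by the rule; it sits immediately before /z/, so it assimilates completely and surfaces as [z].
The same rule applies at the second boundary: /ɖ/ → [β] next to /β/.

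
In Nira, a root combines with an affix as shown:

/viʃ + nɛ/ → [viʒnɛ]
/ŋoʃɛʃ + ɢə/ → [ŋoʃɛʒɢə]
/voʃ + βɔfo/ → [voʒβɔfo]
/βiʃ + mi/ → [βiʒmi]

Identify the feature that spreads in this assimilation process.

voicing

Comparing underlying and surface forms, /ʃ/ → [ʒ] is the alternation; the neighbouring /n/ is constant.
The change voiceless → voiced matches the voicing of the following /n/, identifying this as voicing assimilation.
The same holds elsewhere in the data: /ʃ/ → [ʒ] before /ɢ/ (voiceless → voiced, matching voiced); /ʃ/ → [ʒ] before /β/ (voiceless → voiced, matching voiced); /ʃ/ → [ʒ] before /m/ (voiceless → voiced, matching voiced) — only voicing changes, and always toward the following segment.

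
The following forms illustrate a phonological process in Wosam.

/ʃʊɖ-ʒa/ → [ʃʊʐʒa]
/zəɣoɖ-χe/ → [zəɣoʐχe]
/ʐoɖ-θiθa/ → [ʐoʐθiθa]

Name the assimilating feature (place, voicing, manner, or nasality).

manner

Comparing underlying and surface forms, /ɖ/ → [ʐ] is the alternation; the neighbouring /ʒ/ is constant.
/ɖ/ is a stop while /ʒ/ is a fricative; the output [ʐ] is a fricative, matching the trigger — so the feature that spreads is manner.
The same holds elsewhere in the data: /ɖ/ → [ʐ] before /χ/ (stop → fricative, matching a fricative); /ɖ/ → [ʐ] before /θ/ (stop → fricative, matching a fricative) — only manner changes, and always toward the following segment.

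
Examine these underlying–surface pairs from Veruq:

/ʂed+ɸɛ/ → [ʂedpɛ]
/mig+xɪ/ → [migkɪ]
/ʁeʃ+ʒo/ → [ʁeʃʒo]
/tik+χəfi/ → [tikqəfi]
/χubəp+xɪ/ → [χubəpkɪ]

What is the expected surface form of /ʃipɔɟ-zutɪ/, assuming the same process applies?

The data show progressive manner assimilation: /ɸ/ → [p] after /d/; /x/ → [k] after /g/; /χ/ → [q] after /k/; /x/ → [k] after /p/. In each pair only manner changes, matching the preceding consonant, while place and voice stay constant.
No alternation appears in [ʁeʃʒo]: there the adjacent consonants already agree in manner (/ʒ/ and /ʃ/ are both fricatives), so this form is consistent with the same rule.
The rule targets /z/ (voiced alveolar fricative), which sits after the trigger /ɟ/ (stop).
The voiced alveolar stop is [d], so /z/ → [d].

[ʃipɔɟdutɪ]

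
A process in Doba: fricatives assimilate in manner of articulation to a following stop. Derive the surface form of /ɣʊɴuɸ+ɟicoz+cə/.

The rule targets /ɸ/ (voiceless bilabial fricative), which sits before the trigger /ɟ/ (stop).
The voiceless bilabial stop is [p], so /ɸ/ → [p].
The same rule applies at the second boundary: /z/ → [d] next to /c/.

[ɣʊɴupɟicodcə]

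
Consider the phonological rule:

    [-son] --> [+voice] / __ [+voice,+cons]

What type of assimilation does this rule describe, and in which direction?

regressive voicing assimilation

The target ([-son], obstruents) acquires [+voice] next to a voiced consonant ([+voice,+cons]) — it takes on the voicing of its neighbour, so the feature that spreads is voicing.
The conditioning segment sits to the right of the focus bar, meaning the trigger follows the segment that changes — regressive assimilation.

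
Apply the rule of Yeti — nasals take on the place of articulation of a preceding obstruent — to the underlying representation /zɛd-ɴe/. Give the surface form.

/ɴ/ is a voiced uvular nasal. The preceding trigger /d/ is alveolar, so /ɴ/ must become alveolar as well.
Changing only its place to alveolar gives [n] — the voiced alveolar nasal.

[zɛdne]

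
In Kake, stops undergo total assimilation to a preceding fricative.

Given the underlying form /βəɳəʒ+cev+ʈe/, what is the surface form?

[βəɳəʒʒevve]

/c/ is the segment targeted by the rule; it sits immediately after /ʒ/, so it assimilates completely and surfaces as [ʒ].
At the second juncture, /ʈ/ likewise becomes [v] adjacent to /v/.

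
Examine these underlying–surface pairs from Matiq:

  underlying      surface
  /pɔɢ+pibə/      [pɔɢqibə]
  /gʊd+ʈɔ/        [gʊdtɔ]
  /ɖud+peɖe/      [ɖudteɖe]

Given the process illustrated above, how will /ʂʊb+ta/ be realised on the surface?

The data show progressive place assimilation: /p/ → [q] after /ɢ/; /ʈ/ → [t] after /d/; /p/ → [t] after /d/. In each pair only place changes, matching the preceding consonant, while manner and voice stay constant.
/t/ is a voiceless alveolar stop. The preceding trigger /b/ is bilabial, so /t/ must become bilabial as well.
Changing only its place to bilabial gives [p] — the voiceless bilabial stop.

[ʂʊbpa]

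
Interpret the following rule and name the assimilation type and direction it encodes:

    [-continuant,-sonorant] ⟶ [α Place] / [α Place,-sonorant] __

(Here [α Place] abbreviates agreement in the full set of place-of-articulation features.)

The rule copies the place features (abbreviated [Place]) from the environment onto the target, so the assimilating feature is place.
Since the environment is written before the underscore, the trigger precedes the target; the direction is progressive.

progressive place assimilation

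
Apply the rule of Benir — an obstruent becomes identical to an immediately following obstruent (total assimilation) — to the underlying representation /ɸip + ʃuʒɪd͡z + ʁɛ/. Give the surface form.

/p/ is the segment targeted by the rule; it sits immediately before /ʃ/, so it assimilates completely and surfaces as [ʃ].
At the second juncture, /d͡z/ likewise becomes [ʁ] adjacent to /ʁ/.

[ɸiʃʃuʒɪʁʁɛ]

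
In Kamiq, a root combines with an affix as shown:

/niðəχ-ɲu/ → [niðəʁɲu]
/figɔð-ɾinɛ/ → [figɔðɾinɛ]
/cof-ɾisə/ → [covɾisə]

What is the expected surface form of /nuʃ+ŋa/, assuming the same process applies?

The data show regressive voicing assimilation: /χ/ → [ʁ] before /ɲ/; /f/ → [v] before /ɾ/. In each pair only voicing changes, matching the following consonant, while place and manner stay constant.
No alternation appears in [figɔðɾinɛ]: there the adjacent consonants already agree in voicing (/ð/ and /ɾ/ are both voiced), so this form is consistent with the same rule.
/ʃ/ is a voiceless postalveolar fricative. The following trigger /ŋ/ is voiced, so /ʃ/ must become voiced as well.
The voiced postalveolar fricative is [ʒ], so /ʃ/ → [ʒ].

[nuʒŋa]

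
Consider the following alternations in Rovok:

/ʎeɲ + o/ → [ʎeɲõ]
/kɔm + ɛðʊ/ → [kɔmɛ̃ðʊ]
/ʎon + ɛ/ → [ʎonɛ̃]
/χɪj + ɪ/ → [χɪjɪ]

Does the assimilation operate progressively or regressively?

progressive

The vowel /o/ surfaces as nasalised [õ] next to the preceding nasal /ɲ/ — it has acquired the [+nasal] feature of its neighbour.
The other forms show the same pattern: /ɛ/ → [ɛ̃] after /m/; /ɛ/ → [ɛ̃] after /n/ — each time a vowel is nasalised next to a preceding nasal.
No change occurs in [χɪjɪ] because the vowel at the boundary is adjacent to an oral consonant, not a nasal (/ɪ/ next to /j/).
Because the conditioning nasal is to the left of the vowel that changes, the process is progressive (perseverative).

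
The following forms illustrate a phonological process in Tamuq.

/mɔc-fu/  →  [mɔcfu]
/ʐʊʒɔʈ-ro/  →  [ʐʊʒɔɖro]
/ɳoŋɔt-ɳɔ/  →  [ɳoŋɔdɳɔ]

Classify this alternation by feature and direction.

regressive voicing assimilation

Underlying /ʈ/ is realised as [ɖ] next to /r/; /r/ itself does not change.
/ʈ/ is voiceless while /r/ is voiced; the output [ɖ] is voiced, matching the trigger — so the feature that spreads is voicing.
Place and manner are unchanged, so the assimilation is partial, not total.
The other alternating form patterns the same way: /t/ → [d] before /ɳ/ (voiceless → voiced, matching voiced) — only voicing changes, and always toward the following segment.
Nothing changes in [mɔcfu]: there the adjacent consonants already agree in voicing (/c/ and /f/ are both voiceless), so this form is consistent with the same rule.
Since the segment that changes precedes the conditioning segment, the assimilation is regressive.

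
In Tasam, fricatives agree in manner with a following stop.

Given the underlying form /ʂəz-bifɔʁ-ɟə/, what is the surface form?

/z/ is a voiced alveolar fricative. The following trigger /b/ is a stop, so /z/ must become a stop as well.
The voiced alveolar stop is [d], so /z/ → [d].
At the second juncture, /ʁ/ likewise becomes [ɢ] adjacent to /ɟ/.

[ʂədbifɔɢɟə]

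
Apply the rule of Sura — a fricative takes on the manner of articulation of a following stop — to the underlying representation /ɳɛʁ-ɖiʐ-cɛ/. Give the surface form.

The rule targets /ʁ/ (voiced uvular fricative), which sits before the trigger /ɖ/ (stop).
The voiced uvular stop is [ɢ], so /ʁ/ → [ɢ].
At the second juncture, /ʐ/ likewise becomes [ɖ] adjacent to /c/.

[ɳɛɢɖiɖcɛ]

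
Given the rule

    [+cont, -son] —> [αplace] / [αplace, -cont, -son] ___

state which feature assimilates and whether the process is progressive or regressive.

progressive place assimilation

The shared variable α links the value of the place features (abbreviated [place]) on the target to the same value on the neighbouring segment, so place is the feature that assimilates.
Since the environment is written before the underscore, the trigger precedes the target; the direction is progressive.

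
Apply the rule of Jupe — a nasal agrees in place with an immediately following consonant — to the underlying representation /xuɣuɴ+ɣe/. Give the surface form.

The rule targets /ɴ/ (voiced uvular nasal), which sits before the trigger /ɣ/ (velar).
The voiced velar nasal is [ŋ], so /ɴ/ → [ŋ].

[xuɣuŋɣe]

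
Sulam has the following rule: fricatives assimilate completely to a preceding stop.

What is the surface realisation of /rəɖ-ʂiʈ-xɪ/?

[rəɖɖiʈʈɪ]

/ʂ/ is the segment targeted by the rule; it sits immediately after /ɖ/, so it assimilates completely and surfaces as [ɖ].
At the second juncture, /x/ likewise becomes [ʈ] adjacent to /ʈ/.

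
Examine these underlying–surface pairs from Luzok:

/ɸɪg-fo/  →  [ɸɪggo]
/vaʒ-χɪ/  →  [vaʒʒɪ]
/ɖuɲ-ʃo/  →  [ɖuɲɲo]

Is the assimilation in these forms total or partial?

Comparing underlying and surface forms, /f/ → [g] is the alternation; the neighbouring /g/ is constant.
The output [g] is identical to the trigger /g/ — every feature (place, manner, voicing) has been copied — so this is total assimilation.
The remaining alternations confirm this: /χ/ → [ʒ] after /ʒ/; /ʃ/ → [ɲ] after /ɲ/ — in each case the output is a copy of the preceding consonant.

total assimilation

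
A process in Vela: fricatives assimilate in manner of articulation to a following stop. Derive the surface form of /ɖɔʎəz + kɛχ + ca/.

/z/ is a voiced alveolar fricative. The following trigger /k/ is a stop, so /z/ must become a stop as well.
The voiced alveolar stop is [d], so /z/ → [d].
At the second juncture, /χ/ likewise becomes [q] adjacent to /c/.

[ɖɔʎədkɛqca]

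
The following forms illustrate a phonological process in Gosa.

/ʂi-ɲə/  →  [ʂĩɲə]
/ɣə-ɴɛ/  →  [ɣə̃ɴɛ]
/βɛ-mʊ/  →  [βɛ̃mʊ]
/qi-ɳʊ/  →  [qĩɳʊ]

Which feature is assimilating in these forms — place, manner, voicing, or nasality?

The vowel /i/ surfaces as nasalised [ĩ] next to the following nasal /ɲ/ — it has acquired the [+nasal] feature of its neighbour.
Likewise in the remaining data: /ə/ → [ə̃] before /ɴ/; /ɛ/ → [ɛ̃] before /m/; /i/ → [ĩ] before /ɳ/ — each time a vowel is nasalised next to a following nasal.

nasality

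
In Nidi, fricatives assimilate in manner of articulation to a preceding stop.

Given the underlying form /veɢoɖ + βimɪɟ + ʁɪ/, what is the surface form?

The rule targets /β/ (voiced bilabial fricative), which sits after the trigger /ɖ/ (stop).
The voiced bilabial stop is [b], so /β/ → [b].
The same rule applies at the second boundary: /ʁ/ → [ɢ] next to /ɟ/.

[veɢoɖbimɪɟɢɪ]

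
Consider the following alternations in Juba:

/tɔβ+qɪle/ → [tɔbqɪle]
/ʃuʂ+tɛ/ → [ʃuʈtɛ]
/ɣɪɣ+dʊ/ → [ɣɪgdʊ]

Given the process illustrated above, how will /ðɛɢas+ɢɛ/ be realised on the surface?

[ðɛɢatɢɛ]

The data show regressive manner assimilation: /β/ → [b] before /q/; /ʂ/ → [ʈ] before /t/; /ɣ/ → [g] before /d/. In each pair only manner changes, matching the following consonant, while place and voice stay constant.
The rule targets /s/ (voiceless alveolar fricative), which sits before the trigger /ɢ/ (stop).
A voiceless alveolar stop is [t], so the surface segment is [t].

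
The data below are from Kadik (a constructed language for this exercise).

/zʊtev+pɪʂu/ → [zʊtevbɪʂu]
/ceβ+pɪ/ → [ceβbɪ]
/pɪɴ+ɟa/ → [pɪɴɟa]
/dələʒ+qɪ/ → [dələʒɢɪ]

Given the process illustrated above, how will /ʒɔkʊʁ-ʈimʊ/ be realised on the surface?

[ʒɔkʊʁɖimʊ]

The data show progressive voicing assimilation: /p/ → [b] after /v/; /p/ → [b] after /β/; /q/ → [ɢ] after /ʒ/. In each pair only voicing changes, matching the preceding consonant, while place and manner stay constant.
No alternation appears in [pɪɴɟa]: there the adjacent consonants already agree in voicing (/ɟ/ and /ɴ/ are both voiced), so this form is consistent with the same rule.
/ʈ/ is a voiceless retroflex stop. The preceding trigger /ʁ/ is voiced, so /ʈ/ must become voiced as well.
A voiced retroflex stop is [ɖ], so the surface segment is [ɖ].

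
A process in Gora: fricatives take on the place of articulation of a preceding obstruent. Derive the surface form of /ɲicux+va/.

[ɲicuxɣa]

The rule targets /v/ (voiced labiodental fricative), which sits after the trigger /x/ (velar).
Changing only its place to velar gives [ɣ] — the voiced velar fricative.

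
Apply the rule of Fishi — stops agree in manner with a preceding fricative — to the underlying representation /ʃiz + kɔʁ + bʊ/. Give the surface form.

[ʃizxɔʁβʊ]

/k/ is a voiceless velar stop. The preceding trigger /z/ is a fricative, so /k/ must become a fricative as well.
A voiceless velar fricative is [x], so the surface segment is [x].
At the second juncture, /b/ likewise becomes [β] adjacent to /ʁ/.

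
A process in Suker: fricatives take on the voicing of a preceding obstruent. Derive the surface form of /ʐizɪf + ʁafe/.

The rule targets /ʁ/ (voiced uvular fricative), which sits after the trigger /f/ (voiceless).
A voiceless uvular fricative is [χ], so the surface segment is [χ].

[ʐizɪfχafe]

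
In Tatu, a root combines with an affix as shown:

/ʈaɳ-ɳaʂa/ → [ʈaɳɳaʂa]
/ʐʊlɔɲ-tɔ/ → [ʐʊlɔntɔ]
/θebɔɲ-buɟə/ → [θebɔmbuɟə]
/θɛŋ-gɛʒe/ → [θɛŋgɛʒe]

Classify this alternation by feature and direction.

Underlying /ɲ/ is realised as [n] next to /t/; /t/ itself does not change.
/ɲ/ is palatal while /t/ is alveolar; the output [n] is alveolar, matching the trigger — so the feature that spreads is place.
Manner and voice are unchanged, so the assimilation is partial, not total.
The same holds elsewhere in the data: /ɲ/ → [m] before /b/ (palatal → bilabial, matching bilabial) — only place changes, and always toward the following segment.
No alternation appears in [ʈaɳɳaʂa], [θɛŋgɛʒe]: there the adjacent consonants already agree in place (/ɳ/ and /ɳ/ are both retroflex; /ŋ/ and /g/ are both velar), so these forms are consistent with the same rule.
The trigger is the following segment, so the direction is regressive (anticipatory).

regressive place assimilation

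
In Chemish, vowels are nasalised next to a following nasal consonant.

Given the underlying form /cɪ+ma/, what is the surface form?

The vowel /ɪ/ is adjacent to the following nasal /m/, so it acquires [+nasal] and surfaces as [ɪ̃].

[cɪ̃ma]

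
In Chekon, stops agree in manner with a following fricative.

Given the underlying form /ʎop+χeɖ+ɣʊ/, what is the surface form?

[ʎoɸχeʐɣʊ]

The rule targets /p/ (voiceless bilabial stop), which sits before the trigger /χ/ (fricative).
A voiceless bilabial fricative is [ɸ], so the surface segment is [ɸ].
The same rule applies at the second boundary: /ɖ/ → [ʐ] next to /ɣ/.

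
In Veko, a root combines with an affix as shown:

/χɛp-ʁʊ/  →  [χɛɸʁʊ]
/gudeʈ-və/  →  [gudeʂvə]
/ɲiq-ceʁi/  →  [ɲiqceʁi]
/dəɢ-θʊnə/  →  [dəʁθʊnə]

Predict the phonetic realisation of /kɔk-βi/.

[kɔxβi]

The data show regressive manner assimilation: /p/ → [ɸ] before /ʁ/; /ʈ/ → [ʂ] before /v/; /ɢ/ → [ʁ] before /θ/. In each pair only manner changes, matching the following consonant, while place and voice stay constant.
Nothing changes in [ɲiqceʁi]: there the adjacent consonants already agree in manner (/q/ and /c/ are both stops), so this form is consistent with the same rule.
/k/ is a voiceless velar stop. The following trigger /β/ is a fricative, so /k/ must become a fricative as well.
Changing only its manner to fricative gives [x] — the voiceless velar fricative.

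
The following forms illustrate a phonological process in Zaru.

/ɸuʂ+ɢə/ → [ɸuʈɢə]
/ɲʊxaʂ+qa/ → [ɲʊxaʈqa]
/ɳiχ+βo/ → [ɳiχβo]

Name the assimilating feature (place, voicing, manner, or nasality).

manner

Underlying /ʂ/ is realised as [ʈ] next to /ɢ/; /ɢ/ itself does not change.
The change fricative → stop matches the manner of the following /ɢ/, identifying this as manner assimilation.
Checking the remaining alternation: /ʂ/ → [ʈ] before /q/ (fricative → stop, matching a stop) — only manner changes, and always toward the following segment.
Nothing changes in [ɳiχβo]: there the adjacent consonants already agree in manner (/χ/ and /β/ are both fricatives), so this form is consistent with the same rule.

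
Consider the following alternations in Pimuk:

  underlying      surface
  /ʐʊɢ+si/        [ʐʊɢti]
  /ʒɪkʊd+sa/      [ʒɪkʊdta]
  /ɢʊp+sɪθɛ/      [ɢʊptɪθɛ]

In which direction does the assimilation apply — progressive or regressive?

Comparing underlying and surface forms, /s/ → [t] is the alternation; the neighbouring /ɢ/ is constant.
The change fricative → stop matches the manner of the preceding /ɢ/, identifying this as manner assimilation.
Checking the remaining alternations: /s/ → [t] after /d/ (fricative → stop, matching a stop); /s/ → [t] after /p/ (fricative → stop, matching a stop) — only manner changes, and always toward the preceding segment.
The trigger is the preceding segment, so the direction is progressive (perseverative).

progressive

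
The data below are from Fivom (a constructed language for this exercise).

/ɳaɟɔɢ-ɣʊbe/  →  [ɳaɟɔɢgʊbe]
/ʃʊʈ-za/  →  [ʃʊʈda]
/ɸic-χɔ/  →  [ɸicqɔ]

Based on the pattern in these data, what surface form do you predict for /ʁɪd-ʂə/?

[ʁɪdʈə]

The data show progressive manner assimilation: /ɣ/ → [g] after /ɢ/; /z/ → [d] after /ʈ/; /χ/ → [q] after /c/. In each pair only manner changes, matching the preceding consonant, while place and voice stay constant.
The rule targets /ʂ/ (voiceless retroflex fricative), which sits after the trigger /d/ (stop).
A voiceless retroflex stop is [ʈ], so the surface segment is [ʈ].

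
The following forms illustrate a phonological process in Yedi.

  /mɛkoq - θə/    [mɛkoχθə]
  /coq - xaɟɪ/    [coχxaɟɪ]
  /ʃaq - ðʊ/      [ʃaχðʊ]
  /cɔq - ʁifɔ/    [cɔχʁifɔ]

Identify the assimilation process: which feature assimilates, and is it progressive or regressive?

Comparing underlying and surface forms, /q/ → [χ] is the alternation; the neighbouring /θ/ is constant.
The change stop → fricative matches the manner of the following /θ/, identifying this as manner assimilation.
Place and voice are unchanged, so the assimilation is partial, not total.
Checking the remaining alternations: /q/ → [χ] before /x/ (stop → fricative, matching a fricative); /q/ → [χ] before /ð/ (stop → fricative, matching a fricative); /q/ → [χ] before /ʁ/ (stop → fricative, matching a fricative) — only manner changes, and always toward the following segment.
Since the segment that changes precedes the conditioning segment, the assimilation is regressive.

regressive manner assimilation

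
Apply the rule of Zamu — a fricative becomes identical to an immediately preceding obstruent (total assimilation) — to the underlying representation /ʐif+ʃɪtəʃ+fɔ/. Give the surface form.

[ʐiffɪtəʃʃɔ]

/ʃ/ is the segment targeted by the rule; it sits immediately after /f/, so it assimilates completely and surfaces as [f].
The same rule applies at the second boundary: /f/ → [ʃ] next to /ʃ/.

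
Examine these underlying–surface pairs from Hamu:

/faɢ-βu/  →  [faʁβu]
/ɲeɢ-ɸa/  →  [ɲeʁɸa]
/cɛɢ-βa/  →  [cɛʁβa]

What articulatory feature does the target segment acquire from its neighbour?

manner

Underlying /ɢ/ is realised as [ʁ] next to /β/; /β/ itself does not change.
The change stop → fricative matches the manner of the following /β/, identifying this as manner assimilation.
Checking the remaining alternation: /ɢ/ → [ʁ] before /ɸ/ (stop → fricative, matching a fricative) — only manner changes, and always toward the following segment.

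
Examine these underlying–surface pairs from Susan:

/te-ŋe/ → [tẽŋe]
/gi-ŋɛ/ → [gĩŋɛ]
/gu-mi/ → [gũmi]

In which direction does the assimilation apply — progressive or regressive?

The vowel /e/ surfaces as nasalised [ẽ] next to the following nasal /ŋ/ — it has acquired the [+nasal] feature of its neighbour.
Likewise in the remaining data: /i/ → [ĩ] before /ŋ/; /u/ → [ũ] before /m/ — each time a vowel is nasalised next to a following nasal.
Because the conditioning nasal is to the right of the vowel that changes, the process is regressive (anticipatory).

regressive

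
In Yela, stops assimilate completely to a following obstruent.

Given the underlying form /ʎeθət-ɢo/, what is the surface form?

[ʎeθəɢɢo]

/t/ is the segment targeted by the rule; it sits immediately before /ɢ/, so it assimilates completely and surfaces as [ɢ].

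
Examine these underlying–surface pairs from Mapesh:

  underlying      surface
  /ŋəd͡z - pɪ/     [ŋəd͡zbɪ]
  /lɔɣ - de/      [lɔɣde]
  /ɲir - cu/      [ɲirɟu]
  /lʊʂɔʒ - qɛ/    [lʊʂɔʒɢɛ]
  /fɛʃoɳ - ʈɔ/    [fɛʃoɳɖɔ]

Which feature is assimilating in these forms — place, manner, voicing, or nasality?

The segment that alternates is /p/, which surfaces as [b] when adjacent to /d͡z/.
/p/ is voiceless while /d͡z/ is voiced; the output [b] is voiced, matching the trigger — so the feature that spreads is voicing.
The same holds elsewhere in the data: /c/ → [ɟ] after /r/ (voiceless → voiced, matching voiced); /q/ → [ɢ] after /ʒ/ (voiceless → voiced, matching voiced); /ʈ/ → [ɖ] after /ɳ/ (voiceless → voiced, matching voiced) — only voicing changes, and always toward the preceding segment.
No alternation appears in [lɔɣde]: there the adjacent consonants already agree in voicing (/d/ and /ɣ/ are both voiced), so this form is consistent with the same rule.

voicing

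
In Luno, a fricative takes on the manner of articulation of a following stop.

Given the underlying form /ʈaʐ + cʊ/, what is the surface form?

[ʈaɖcʊ]

/ʐ/ is a voiced retroflex fricative. The following trigger /c/ is a stop, so /ʐ/ must become a stop as well.
Changing only its manner to stop gives [ɖ] — the voiced retroflex stop.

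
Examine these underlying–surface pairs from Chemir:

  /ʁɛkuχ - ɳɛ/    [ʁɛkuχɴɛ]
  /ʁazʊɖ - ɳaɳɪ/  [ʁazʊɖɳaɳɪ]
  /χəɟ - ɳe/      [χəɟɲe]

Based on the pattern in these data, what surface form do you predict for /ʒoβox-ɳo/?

The data show progressive place assimilation: /ɳ/ → [ɴ] after /χ/; /ɳ/ → [ɲ] after /ɟ/. In each pair only place changes, matching the preceding consonant, while manner and voice stay constant.
No alternation appears in [ʁazʊɖɳaɳɪ]: there the adjacent consonants already agree in place (/ɳ/ and /ɖ/ are both retroflex), so this form is consistent with the same rule.
The rule targets /ɳ/ (voiced retroflex nasal), which sits after the trigger /x/ (velar).
A voiced velar nasal is [ŋ], so the surface segment is [ŋ].

[ʒoβoxŋo]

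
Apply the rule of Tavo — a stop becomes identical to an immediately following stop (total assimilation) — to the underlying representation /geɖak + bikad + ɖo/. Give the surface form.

[geɖabbikaɖɖo]

/k/ is the segment targeted by the rule; it sits immediately before /b/, so it assimilates completely and surfaces as [b].
At the second juncture, /d/ likewise becomes [ɖ] adjacent to /ɖ/.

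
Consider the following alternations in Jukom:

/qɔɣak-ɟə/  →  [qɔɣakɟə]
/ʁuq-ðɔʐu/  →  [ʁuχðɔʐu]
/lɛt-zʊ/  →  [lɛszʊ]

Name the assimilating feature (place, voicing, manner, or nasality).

Comparing underlying and surface forms, /q/ → [χ] is the alternation; the neighbouring /ð/ is constant.
/q/ is a stop while /ð/ is a fricative; the output [χ] is a fricative, matching the trigger — so the feature that spreads is manner.
The other alternating form patterns the same way: /t/ → [s] before /z/ (stop → fricative, matching a fricative) — only manner changes, and always toward the following segment.
Nothing changes in [qɔɣakɟə]: there the adjacent consonants already agree in manner (/k/ and /ɟ/ are both stops), so this form is consistent with the same rule.

manner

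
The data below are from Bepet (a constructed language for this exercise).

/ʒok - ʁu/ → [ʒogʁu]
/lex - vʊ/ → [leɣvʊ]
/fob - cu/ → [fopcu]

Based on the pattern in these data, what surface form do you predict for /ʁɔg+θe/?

[ʁɔkθe]

The data show regressive voicing assimilation: /k/ → [g] before /ʁ/; /x/ → [ɣ] before /v/; /b/ → [p] before /c/. In each pair only voicing changes, matching the following consonant, while place and manner stay constant.
/g/ is a voiced velar stop. The following trigger /θ/ is voiceless, so /g/ must become voiceless as well.
A voiceless velar stop is [k], so the surface segment is [k].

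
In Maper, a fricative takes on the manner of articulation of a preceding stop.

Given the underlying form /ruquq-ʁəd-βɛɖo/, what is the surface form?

[ruquqɢədbɛɖo]

The rule targets /ʁ/ (voiced uvular fricative), which sits after the trigger /q/ (stop).
The voiced uvular stop is [ɢ], so /ʁ/ → [ɢ].
At the second juncture, /β/ likewise becomes [b] adjacent to /d/.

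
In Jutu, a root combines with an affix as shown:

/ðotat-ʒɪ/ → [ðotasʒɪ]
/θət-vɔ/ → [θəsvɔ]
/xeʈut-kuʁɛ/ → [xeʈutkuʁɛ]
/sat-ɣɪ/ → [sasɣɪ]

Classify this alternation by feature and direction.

regressive manner assimilation

Underlying /t/ is realised as [s] next to /ʒ/; /ʒ/ itself does not change.
/t/ is a stop while /ʒ/ is a fricative; the output [s] is a fricative, matching the trigger — so the feature that spreads is manner.
Place and voice are unchanged, so the assimilation is partial, not total.
The same holds elsewhere in the data: /t/ → [s] before /v/ (stop → fricative, matching a fricative); /t/ → [s] before /ɣ/ (stop → fricative, matching a fricative) — only manner changes, and always toward the following segment.
Nothing changes in [xeʈutkuʁɛ]: there the adjacent consonants already agree in manner (/t/ and /k/ are both stops), so this form is consistent with the same rule.
Since the segment that changes precedes the conditioning segment, the assimilation is regressive.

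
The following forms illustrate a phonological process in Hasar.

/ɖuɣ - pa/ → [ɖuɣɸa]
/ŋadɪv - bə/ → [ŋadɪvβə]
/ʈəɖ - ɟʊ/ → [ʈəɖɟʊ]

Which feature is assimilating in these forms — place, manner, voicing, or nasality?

manner

Underlying /p/ is realised as [ɸ] next to /ɣ/; /ɣ/ itself does not change.
The change stop → fricative matches the manner of the preceding /ɣ/, identifying this as manner assimilation.
Checking the remaining alternation: /b/ → [β] after /v/ (stop → fricative, matching a fricative) — only manner changes, and always toward the preceding segment.
Nothing changes in [ʈəɖɟʊ]: there the adjacent consonants already agree in manner (/ɟ/ and /ɖ/ are both stops), so this form is consistent with the same rule.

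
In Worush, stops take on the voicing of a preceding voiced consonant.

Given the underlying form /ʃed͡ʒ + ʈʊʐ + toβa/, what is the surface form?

[ʃed͡ʒɖʊʐdoβa]

/ʈ/ is a voiceless retroflex stop. The preceding trigger /d͡ʒ/ is voiced, so /ʈ/ must become voiced as well.
Changing only its voicing to voiced gives [ɖ] — the voiced retroflex stop.
At the second juncture, /t/ likewise becomes [d] adjacent to /ʐ/.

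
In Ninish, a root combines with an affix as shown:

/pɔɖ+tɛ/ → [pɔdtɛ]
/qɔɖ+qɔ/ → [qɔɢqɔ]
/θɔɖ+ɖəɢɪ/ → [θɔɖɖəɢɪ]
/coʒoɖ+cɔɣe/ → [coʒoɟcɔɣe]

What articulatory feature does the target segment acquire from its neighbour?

Underlying /ɖ/ is realised as [d] next to /t/; /t/ itself does not change.
/ɖ/ is retroflex while /t/ is alveolar; the output [d] is alveolar, matching the trigger — so the feature that spreads is place.
The other alternating forms pattern the same way: /ɖ/ → [ɢ] before /q/ (retroflex → uvular, matching uvular); /ɖ/ → [ɟ] before /c/ (retroflex → palatal, matching palatal) — only place changes, and always toward the following segment.
Nothing changes in [θɔɖɖəɢɪ]: there the adjacent consonants already agree in place (/ɖ/ and /ɖ/ are both retroflex), so this form is consistent with the same rule.

place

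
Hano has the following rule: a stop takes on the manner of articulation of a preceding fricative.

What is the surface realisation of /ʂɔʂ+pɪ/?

/p/ is a voiceless bilabial stop. The preceding trigger /ʂ/ is a fricative, so /p/ must become a fricative as well.
Changing only its manner to fricative gives [ɸ] — the voiceless bilabial fricative.

[ʂɔʂɸɪ]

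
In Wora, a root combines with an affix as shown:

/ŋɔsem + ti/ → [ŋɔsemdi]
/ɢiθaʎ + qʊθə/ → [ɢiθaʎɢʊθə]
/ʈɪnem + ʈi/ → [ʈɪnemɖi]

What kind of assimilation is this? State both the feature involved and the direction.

Underlying /t/ is realised as [d] next to /m/; /m/ itself does not change.
The change voiceless → voiced matches the voicing of the preceding /m/, identifying this as voicing assimilation.
Place and manner are unchanged, so the assimilation is partial, not total.
The other alternating forms pattern the same way: /q/ → [ɢ] after /ʎ/ (voiceless → voiced, matching voiced); /ʈ/ → [ɖ] after /m/ (voiceless → voiced, matching voiced) — only voicing changes, and always toward the preceding segment.
Since the segment that changes follows the conditioning segment, the assimilation is progressive.

progressive voicing assimilation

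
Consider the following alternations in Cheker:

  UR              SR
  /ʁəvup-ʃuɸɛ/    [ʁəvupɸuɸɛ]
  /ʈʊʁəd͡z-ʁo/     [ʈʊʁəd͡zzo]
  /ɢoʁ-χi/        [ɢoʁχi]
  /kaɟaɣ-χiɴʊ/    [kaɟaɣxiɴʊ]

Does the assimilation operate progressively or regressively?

The segment that alternates is /ʃ/, which surfaces as [ɸ] when adjacent to /p/.
/ʃ/ is postalveolar while /p/ is bilabial; the output [ɸ] is bilabial, matching the trigger — so the feature that spreads is place.
Checking the remaining alternations: /ʁ/ → [z] after /d͡z/ (uvular → alveolar, matching alveolar); /χ/ → [x] after /ɣ/ (uvular → velar, matching velar) — only place changes, and always toward the preceding segment.
No alternation appears in [ɢoʁχi]: there the adjacent consonants already agree in place (/χ/ and /ʁ/ are both uvular), so this form is consistent with the same rule.
Since the segment that changes follows the conditioning segment, the assimilation is progressive.

progressive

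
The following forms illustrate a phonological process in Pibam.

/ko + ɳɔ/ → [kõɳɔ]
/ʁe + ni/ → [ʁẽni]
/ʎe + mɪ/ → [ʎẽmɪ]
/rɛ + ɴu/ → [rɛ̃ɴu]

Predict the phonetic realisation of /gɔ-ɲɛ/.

The data show regressive nasality assimilation (vowel nasalisation): /o/ → [õ] before /ɳ/; /e/ → [ẽ] before /n/; /e/ → [ẽ] before /m/; /ɛ/ → [ɛ̃] before /ɴ/ — a vowel is nasalised by an immediately following nasal consonant.
The vowel /ɔ/ is adjacent to the following nasal /ɲ/, so it acquires [+nasal] and surfaces as [ɔ̃].

[gɔ̃ɲɛ]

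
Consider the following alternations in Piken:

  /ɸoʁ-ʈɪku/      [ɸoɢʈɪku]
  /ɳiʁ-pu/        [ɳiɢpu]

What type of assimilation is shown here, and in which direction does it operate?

The segment that alternates is /ʁ/, which surfaces as [ɢ] when adjacent to /ʈ/.
/ʁ/ is a fricative while /ʈ/ is a stop; the output [ɢ] is a stop, matching the trigger — so the feature that spreads is manner.
Place and voice are unchanged, so the assimilation is partial, not total.
The other alternating form patterns the same way: /ʁ/ → [ɢ] before /p/ (fricative → stop, matching a stop) — only manner changes, and always toward the following segment.
Since the segment that changes precedes the conditioning segment, the assimilation is regressive.

regressive manner assimilation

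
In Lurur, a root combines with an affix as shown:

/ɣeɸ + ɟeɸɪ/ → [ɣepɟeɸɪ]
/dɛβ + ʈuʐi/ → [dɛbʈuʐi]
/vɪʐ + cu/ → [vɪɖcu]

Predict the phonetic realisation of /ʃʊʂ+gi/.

The data show regressive manner assimilation: /ɸ/ → [p] before /ɟ/; /β/ → [b] before /ʈ/; /ʐ/ → [ɖ] before /c/. In each pair only manner changes, matching the following consonant, while place and voice stay constant.
/ʂ/ is a voiceless retroflex fricative. The following trigger /g/ is a stop, so /ʂ/ must become a stop as well.
A voiceless retroflex stop is [ʈ], so the surface segment is [ʈ].

[ʃʊʈgi]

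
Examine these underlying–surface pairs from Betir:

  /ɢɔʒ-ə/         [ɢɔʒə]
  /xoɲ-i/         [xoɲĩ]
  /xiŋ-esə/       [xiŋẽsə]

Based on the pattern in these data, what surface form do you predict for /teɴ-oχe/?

The data show progressive nasality assimilation (vowel nasalisation): /i/ → [ĩ] after /ɲ/; /e/ → [ẽ] after /ŋ/ — a vowel is nasalised by an immediately preceding nasal consonant.
No change occurs in [ɢɔʒə] because the vowel at the boundary is adjacent to an oral consonant, not a nasal (/ə/ next to /ʒ/).
The vowel /o/ is adjacent to the preceding nasal /ɴ/, so it acquires [+nasal] and surfaces as [õ].

[teɴõχe]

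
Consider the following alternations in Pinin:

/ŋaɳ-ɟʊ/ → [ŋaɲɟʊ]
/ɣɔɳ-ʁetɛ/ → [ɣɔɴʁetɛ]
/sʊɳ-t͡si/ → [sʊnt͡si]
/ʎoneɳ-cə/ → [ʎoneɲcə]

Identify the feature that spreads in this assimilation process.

place

Underlying /ɳ/ is realised as [ɲ] next to /ɟ/; /ɟ/ itself does not change.
The change retroflex → palatal matches the place of the following /ɟ/, identifying this as place assimilation.
The other alternating forms pattern the same way: /ɳ/ → [ɴ] before /ʁ/ (retroflex → uvular, matching uvular); /ɳ/ → [n] before /t͡s/ (retroflex → alveolar, matching alveolar); /ɳ/ → [ɲ] before /c/ (retroflex → palatal, matching palatal) — only place changes, and always toward the following segment.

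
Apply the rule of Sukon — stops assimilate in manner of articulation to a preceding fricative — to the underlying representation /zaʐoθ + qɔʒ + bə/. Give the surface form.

The rule targets /q/ (voiceless uvular stop), which sits after the trigger /θ/ (fricative).
Changing only its manner to fricative gives [χ] — the voiceless uvular fricative.
At the second juncture, /b/ likewise becomes [β] adjacent to /ʒ/.

[zaʐoθχɔʒβə]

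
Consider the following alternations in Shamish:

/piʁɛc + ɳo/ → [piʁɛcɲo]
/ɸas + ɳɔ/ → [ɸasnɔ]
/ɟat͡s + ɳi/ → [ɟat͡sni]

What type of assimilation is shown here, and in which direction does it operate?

The segment that alternates is /ɳ/, which surfaces as [ɲ] when adjacent to /c/.
The change retroflex → palatal matches the place of the preceding /c/, identifying this as place assimilation.
Manner and voice are unchanged, so the assimilation is partial, not total.
The same holds elsewhere in the data: /ɳ/ → [n] after /s/ (retroflex → alveolar, matching alveolar); /ɳ/ → [n] after /t͡s/ (retroflex → alveolar, matching alveolar) — only place changes, and always toward the preceding segment.
Since the segment that changes follows the conditioning segment, the assimilation is progressive.

progressive place assimilation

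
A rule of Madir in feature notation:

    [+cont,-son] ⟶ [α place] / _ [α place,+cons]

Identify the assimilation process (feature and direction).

The shared variable α links the value of the place features (abbreviated [place]) on the target to the same value on the neighbouring segment, so place is the feature that assimilates.
The conditioning segment sits to the right of the focus bar, meaning the trigger follows the segment that changes — regressive assimilation.

regressive place assimilation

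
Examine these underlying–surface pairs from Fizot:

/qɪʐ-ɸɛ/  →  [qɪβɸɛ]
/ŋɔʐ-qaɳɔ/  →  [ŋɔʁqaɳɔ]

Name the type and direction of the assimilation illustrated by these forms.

regressive place assimilation

Underlying /ʐ/ is realised as [β] next to /ɸ/; /ɸ/ itself does not change.
/ʐ/ is retroflex while /ɸ/ is bilabial; the output [β] is bilabial, matching the trigger — so the feature that spreads is place.
Manner and voice are unchanged, so the assimilation is partial, not total.
The other alternating form patterns the same way: /ʐ/ → [ʁ] before /q/ (retroflex → uvular, matching uvular) — only place changes, and always toward the following segment.
The trigger is the following segment, so the direction is regressive (anticipatory).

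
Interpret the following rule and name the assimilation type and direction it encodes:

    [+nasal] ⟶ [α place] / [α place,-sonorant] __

progressive place assimilation

The shared variable α links the value of the place features (abbreviated [place]) on the target to the same value on the neighbouring segment, so place is the feature that assimilates.
The conditioning segment sits to the left of the focus bar, meaning the trigger precedes the segment that changes — progressive assimilation.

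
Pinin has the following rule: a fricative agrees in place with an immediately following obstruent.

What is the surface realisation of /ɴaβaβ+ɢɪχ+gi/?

[ɴaβaʁɢɪxgi]

The rule targets /β/ (voiced bilabial fricative), which sits before the trigger /ɢ/ (uvular).
A voiced uvular fricative is [ʁ], so the surface segment is [ʁ].
At the second juncture, /χ/ likewise becomes [x] adjacent to /g/.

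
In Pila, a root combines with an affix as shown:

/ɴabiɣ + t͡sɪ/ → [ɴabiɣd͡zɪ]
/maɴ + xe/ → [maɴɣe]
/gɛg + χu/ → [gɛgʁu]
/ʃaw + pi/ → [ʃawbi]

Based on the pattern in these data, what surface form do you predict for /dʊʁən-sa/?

[dʊʁənza]

The data show progressive voicing assimilation: /t͡s/ → [d͡z] after /ɣ/; /x/ → [ɣ] after /ɴ/; /χ/ → [ʁ] after /g/; /p/ → [b] after /w/. In each pair only voicing changes, matching the preceding consonant, while place and manner stay constant.
/s/ is a voiceless alveolar fricative. The preceding trigger /n/ is voiced, so /s/ must become voiced as well.
Changing only its voicing to voiced gives [z] — the voiced alveolar fricative.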